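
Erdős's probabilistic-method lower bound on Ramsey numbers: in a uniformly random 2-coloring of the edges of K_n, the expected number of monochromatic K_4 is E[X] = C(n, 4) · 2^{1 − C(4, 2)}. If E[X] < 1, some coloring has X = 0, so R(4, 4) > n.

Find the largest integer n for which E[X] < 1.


We need C(n, 4) · 2^{1 − 6} < 1, i.e. C(n, 4) < 2^{6 − 1} = 32.
Check values of n near the boundary:
  n = 4: C(4, 4) = 1; 1 < 32? YES
  n = 5: C(5, 4) = 5; 5 < 32? YES
  n = 6: C(6, 4) = 15; 15 < 32? YES
  n = 7: C(7, 4) = 35; 35 < 32? NO
  n = 8: C(8, 4) = 70; 70 < 32? NO
The largest n with C(n, 4) < 32 is n = 6 (where E[X] = 15/32 ≈ 0.4688). Hence R(4, 4) > 6, i.e. R(4, 4) ≥ 7.

Largest n = 6; hence R(4, 4) > 6.


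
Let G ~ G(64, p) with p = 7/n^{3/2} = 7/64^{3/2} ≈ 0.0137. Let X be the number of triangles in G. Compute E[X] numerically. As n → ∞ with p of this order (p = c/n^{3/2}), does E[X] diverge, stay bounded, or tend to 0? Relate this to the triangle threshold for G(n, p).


Number of potential triangles: C(64, 3) = 41664.
Each occurs with probability p³ ≈ (0.0137)³ ≈ 2.55555e-06.
By linearity: E[X] = C(64, 3)·p³ ≈ 41664 · 2.55555e-06 ≈ 0.106.
Since α = 3/2 > 1, p = c/n^{3/2} = o(1/n) is below the triangle threshold p ~ 1/n. Asymptotically E[X] ~ (c³/6)·n^{3(1−α)} = (7³/6)·n^{-1.5} → 0, so by Markov's inequality G has no triangles w.h.p.

E[X] ≈ 0.106; in regime p = Θ(1/n^{3/2}) E[X] tends to 0 (below the triangle threshold p ~ 1/n).


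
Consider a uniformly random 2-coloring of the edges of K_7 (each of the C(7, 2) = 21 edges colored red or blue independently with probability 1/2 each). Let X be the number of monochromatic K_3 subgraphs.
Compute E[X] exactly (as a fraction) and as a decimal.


Let X = Σ_S X_S over the C(7, 3) = 35 subsets S of size 3, where X_S = 1 if the K_3 on S is monochromatic.
For a fixed S, the K_3 on S has C(3, 2) = 3 edges. P[all 3 edges red] = (1/2)^3, and likewise for blue, so P[monochromatic] = 2·(1/2)^3 = 2^{1 − 3} = 1/4.
Summing: E[X] = C(7, 3) · 2^{1 − 3} = 35 · 1/4 = 35/4.
Numerically: E[X] ≈ 8.75000.

E[X] = C(7,3)·2^(1−C(3,2)) = 35/4 ≈ 8.75000.


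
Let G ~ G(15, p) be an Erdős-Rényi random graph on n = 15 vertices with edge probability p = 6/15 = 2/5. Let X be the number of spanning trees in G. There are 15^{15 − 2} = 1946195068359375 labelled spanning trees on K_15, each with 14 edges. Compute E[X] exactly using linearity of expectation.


K_15 has 15^{15 − 2} = 1946195068359375 labelled spanning trees.
For each such spanning tree H, let X_H = 1 if all 14 edges of H are present in G. Then P[X_H = 1] = p^{14} = (2/5)^{14} = 16384/6103515625.
By linearity of expectation: E[X] = Σ_H E[X_H] = 1946195068359375 · p^{14} = 1946195068359375 · 16384/6103515625 = 26121388032/5.
Numerically: E[X] ≈ 5.2243e+09.

E[X] = 1946195068359375 · (2/5)^{14} = 26121388032/5 ≈ 5.2243e+09.


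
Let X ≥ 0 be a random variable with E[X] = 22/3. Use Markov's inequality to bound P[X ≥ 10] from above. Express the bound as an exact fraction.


μ = E[X] = 22/3, a = 10.
Markov: P[X ≥ 10] ≤ μ/a = (22/3)/10 = 11/15.
Numerically: ≈ 0.733333.
(Since a = 10 > μ = 7.333333, the bound 11/15 is < 1 and informative.)

P[X ≥ 10] ≤ 11/15 ≈ 0.733333.


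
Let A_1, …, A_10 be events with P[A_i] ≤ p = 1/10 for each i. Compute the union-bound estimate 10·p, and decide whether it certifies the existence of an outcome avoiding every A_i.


Union bound: P[∪_{i=1}^{10} A_i] ≤ Σ_i P[A_i] ≤ 10·p = 10·(1/10) = 1.
Numerically: 1 ≈ 1.0000.
Is 1 < 1? NO.
Since the bound 1 is ≥ 1, the union bound is uninformative here; it does NOT by itself certify existence.

10·p = 1 ≈ 1.0000; existence NOT certified by the union bound.


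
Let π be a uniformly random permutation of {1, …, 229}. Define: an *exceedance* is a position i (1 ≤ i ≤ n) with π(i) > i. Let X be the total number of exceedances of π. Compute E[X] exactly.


Write X = Σ_{i=1}^{229} X_i, where X_i = 1_{π(i) > i}.
For each fixed i, π(i) is uniform over {1, …, 229} (marginal of a uniform permutation), so P[π(i) > i] = (n − i)/n. Summing: Σ_{i=1}^{229} (n − i)/n = (0 + 1 + … + 228)/229 = 229(229 − 1)/(2·229) = (229 − 1)/2.
Hence E[X] = Σ_{i=1}^{229} (229 − i)/229 = 114 ≈ 114.000.

E[X] = 114 = 114.000.


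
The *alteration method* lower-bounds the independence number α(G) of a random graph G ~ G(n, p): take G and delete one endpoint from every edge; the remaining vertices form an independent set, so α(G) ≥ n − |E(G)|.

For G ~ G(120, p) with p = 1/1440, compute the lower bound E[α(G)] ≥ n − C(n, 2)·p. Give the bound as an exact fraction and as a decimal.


E[|E(G)|] = C(120, 2)·p = 7140 · (1/1440) = 119/24.
E[α(G)] ≥ n − E[|E(G)|] = 120 − 119/24 = 2761/24.
Numerically: ≈ 115.042.
(This is only a lower bound; the true E[α(G)] may be larger.)

E[α(G)] ≥ 2761/24 ≈ 115.042.


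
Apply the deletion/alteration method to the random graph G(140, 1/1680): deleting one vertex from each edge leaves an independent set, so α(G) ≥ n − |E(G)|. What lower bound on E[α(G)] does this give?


E[|E(G)|] = C(140, 2)·p = 9730 · (1/1680) = 139/24.
E[α(G)] ≥ n − E[|E(G)|] = 140 − 139/24 = 3221/24.
Numerically: ≈ 134.208333.
(This is only a lower bound; the true E[α(G)] may be larger.)

E[α(G)] ≥ 3221/24 ≈ 134.208333.


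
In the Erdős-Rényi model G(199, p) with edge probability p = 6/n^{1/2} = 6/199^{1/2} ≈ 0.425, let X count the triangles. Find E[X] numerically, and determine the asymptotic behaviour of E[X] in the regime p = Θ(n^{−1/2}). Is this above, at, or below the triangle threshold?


Number of potential triangles: C(199, 3) = 1293699.
Each occurs with probability p³ ≈ (0.425)³ ≈ 7.69439e-02.
By linearity: E[X] = C(199, 3)·p³ ≈ 1293699 · 7.69439e-02 ≈ 99542.233.
Since α = 1/2 < 1, p = c/n^{1/2} ≫ 1/n is above the triangle threshold p ~ 1/n. Asymptotically E[X] ~ (c³/6)·n^{3(1−α)} = (6³/6)·n^{1.5} → ∞; triangles are abundant w.h.p.

E[X] ≈ 99542.233; in regime p = Θ(1/n^{1/2}) E[X] diverges (above the triangle threshold p ~ 1/n).


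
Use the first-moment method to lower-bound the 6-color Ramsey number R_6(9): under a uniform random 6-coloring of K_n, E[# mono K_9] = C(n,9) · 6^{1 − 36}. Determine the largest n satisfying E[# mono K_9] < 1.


We need C(n, 9) · 6^{1 − 36} < 1, i.e. C(n, 9) < 6^{36 − 1} = 1719070799748422591028658176.
Check values of n near the boundary:
  n = 4406: C(4406, 9) = 1710356485221788389505285700; 1710356485221788389505285700 < 1719070799748422591028658176? YES
  n = 4407: C(4407, 9) = 1713856532599459170657070050; 1713856532599459170657070050 < 1719070799748422591028658176? YES
  n = 4408: C(4408, 9) = 1717362945146264156457459600; 1717362945146264156457459600 < 1719070799748422591028658176? YES
  n = 4409: C(4409, 9) = 1720875732988608787686577131; 1720875732988608787686577131 < 1719070799748422591028658176? NO
The largest n with C(n, 9) < 1719070799748422591028658176 is n = 4408 (where E[X] = 35778394690547169926197075/35813974994758803979763712 ≈ 0.999). Hence R_6(9) > 4408, i.e. R_6(9) ≥ 4409.

Largest n = 4408; hence R_6(9) > 4408.


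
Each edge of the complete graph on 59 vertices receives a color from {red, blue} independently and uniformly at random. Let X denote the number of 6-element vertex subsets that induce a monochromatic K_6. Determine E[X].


Let X = Σ_S X_S over the C(59, 6) = 45057474 subsets S of size 6, where X_S = 1 if the K_6 on S is monochromatic.
For a fixed S, the K_6 on S has C(6, 2) = 15 edges. P[all 15 edges red] = (1/2)^15, and likewise for blue, so P[monochromatic] = 2·(1/2)^15 = 2^{1 − 15} = 1/16384.
By linearity: E[X] = C(59, 6) · 2^{1 − 15} = 45057474 · 1/16384 = 22528737/8192.
Numerically: E[X] ≈ 2750.089966.

E[X] = C(59,6)·2^(1−C(6,2)) = 22528737/8192 ≈ 2750.089966.


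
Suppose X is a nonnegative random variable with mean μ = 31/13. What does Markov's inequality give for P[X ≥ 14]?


μ = E[X] = 31/13, a = 14.
Markov: P[X ≥ 14] ≤ μ/a = (31/13)/14 = 31/182.
Numerically: ≈ 0.170330.
(Since a = 14 > μ = 2.384615, the bound 31/182 is < 1 and informative.)

P[X ≥ 14] ≤ 31/182 ≈ 0.170330.


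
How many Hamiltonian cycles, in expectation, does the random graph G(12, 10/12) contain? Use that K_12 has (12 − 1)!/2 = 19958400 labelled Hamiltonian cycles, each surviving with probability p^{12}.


K_12 has (12 − 1)!/2 = 19958400 labelled Hamiltonian cycles.
For each such Hamiltonian cycle H, let X_H = 1 if all 12 edges of H are present in G. Then P[X_H = 1] = p^{12} = (5/6)^{12} = 244140625/2176782336.
By linearity of expectation: E[X] = Σ_H E[X_H] = 19958400 · p^{12} = 19958400 · 244140625/2176782336 = 469970703125/209952.
Numerically: E[X] ≈ 2.24e+06.

E[X] = 19958400 · (5/6)^{12} = 469970703125/209952 ≈ 2.24e+06.


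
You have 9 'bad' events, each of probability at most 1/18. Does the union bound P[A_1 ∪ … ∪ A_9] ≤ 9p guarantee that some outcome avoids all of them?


Union bound: P[∪_{i=1}^{9} A_i] ≤ Σ_i P[A_i] ≤ 9·p = 9·(1/18) = 1/2.
Numerically: 1/2 ≈ 0.50000.
Is 1/2 < 1? YES.
Since P[∪ A_i] ≤ 1/2 < 1, the complement has P[∩ A_i^c] ≥ 1 − 1/2 = 1/2 > 0, so some outcome avoids every A_i.

9·p = 1/2 ≈ 0.50000; existence CERTIFIED by the union bound.


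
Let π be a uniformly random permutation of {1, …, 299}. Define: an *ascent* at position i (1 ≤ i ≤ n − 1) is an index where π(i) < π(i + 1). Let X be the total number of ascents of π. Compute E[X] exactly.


Write X = Σ X_I over i = 1, …, 298, with X_I the indicator of one ascent.
There are 298 indicators.
For each fixed i, the pair (π(i), π(i+1)) is a uniformly random ordered pair of distinct values from {1, …, 299}; by symmetry P[π(i) < π(i+1)] = 1/2.
By linearity: E[X] = 298 · (1/2) = (299 − 1) · (1/2) = 149 ≈ 149.000.

E[X] = 149 = 149.000.


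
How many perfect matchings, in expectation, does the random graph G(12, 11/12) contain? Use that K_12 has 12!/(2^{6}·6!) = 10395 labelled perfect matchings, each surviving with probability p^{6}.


K_12 has 12!/(2^{6}·6!) = 10395 labelled perfect matchings.
For each such perfect matching H, let X_H = 1 if all 6 edges of H are present in G. Then P[X_H = 1] = p^{6} = (11/12)^{6} = 1771561/2985984.
By linearity: E[X] = Σ_H E[X_H] = 10395 · p^{6} = 10395 · 1771561/2985984 = 682050985/110592.
Numerically: E[X] ≈ 6167.

E[X] = 10395 · (11/12)^{6} = 682050985/110592 ≈ 6167.


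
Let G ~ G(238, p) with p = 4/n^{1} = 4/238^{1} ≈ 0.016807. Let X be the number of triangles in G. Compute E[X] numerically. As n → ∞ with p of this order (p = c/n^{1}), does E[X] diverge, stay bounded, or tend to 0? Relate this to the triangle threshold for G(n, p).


Number of potential triangles: C(238, 3) = 2218636.
Each occurs with probability p³ ≈ (0.016807)³ ≈ 4.7473265e-06.
By linearity: E[X] = C(238, 3)·p³ ≈ 2218636 · 4.7473265e-06 ≈ 10.53259.
Here α = 1, so p = 4/n is exactly at the triangle threshold p ~ 1/n. Asymptotically E[X] → c³/6 = 4³/6 = 32/3 ≈ 10.66667, a bounded constant. In this regime the triangle count is asymptotically Poisson(c³/6).

E[X] ≈ 10.53259; in regime p = Θ(1/n^{1}) E[X] stays bounded (at the triangle threshold p ~ 1/n).


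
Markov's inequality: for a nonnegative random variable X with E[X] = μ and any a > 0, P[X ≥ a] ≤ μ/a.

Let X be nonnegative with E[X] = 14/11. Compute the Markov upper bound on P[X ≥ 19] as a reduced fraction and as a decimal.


μ = E[X] = 14/11, a = 19.
Markov: P[X ≥ 19] ≤ μ/a = (14/11)/19 = 14/209.
Numerically: ≈ 0.0670.
(Since a = 19 > μ = 1.2727, the bound 14/209 is < 1 and informative.)

P[X ≥ 19] ≤ 14/209 ≈ 0.0670.


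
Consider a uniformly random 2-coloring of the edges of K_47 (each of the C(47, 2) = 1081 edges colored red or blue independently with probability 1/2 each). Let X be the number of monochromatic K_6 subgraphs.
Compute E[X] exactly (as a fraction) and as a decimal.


Let X = Σ_S X_S over the C(47, 6) = 10737573 subsets S of size 6, where X_S = 1 if the K_6 on S is monochromatic.
For a fixed S, the K_6 on S has C(6, 2) = 15 edges. P[all 15 edges red] = (1/2)^15, and likewise for blue, so P[monochromatic] = 2·(1/2)^15 = 2^{1 − 15} = 1/16384.
By linearity of expectation: E[X] = C(47, 6) · 2^{1 − 15} = 10737573 · 1/16384 = 10737573/16384.
Numerically: E[X] ≈ 655.36945.

E[X] = C(47,6)·2^(1−C(6,2)) = 10737573/16384 ≈ 655.36945.


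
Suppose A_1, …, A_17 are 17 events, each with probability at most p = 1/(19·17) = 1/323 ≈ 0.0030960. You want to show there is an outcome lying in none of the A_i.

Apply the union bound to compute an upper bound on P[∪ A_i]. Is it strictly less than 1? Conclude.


Union bound: P[∪_{i=1}^{17} A_i] ≤ Σ_i P[A_i] ≤ 17·p = 17·(1/323) = 1/19.
Numerically: 1/19 ≈ 0.0526316.
Is 1/19 < 1? YES.
Since P[∪ A_i] ≤ 1/19 < 1, the complement has P[∩ A_i^c] ≥ 1 − 1/19 = 18/19 > 0, so some outcome avoids every A_i.

17·p = 1/19 ≈ 0.0526316; existence CERTIFIED by the union bound.


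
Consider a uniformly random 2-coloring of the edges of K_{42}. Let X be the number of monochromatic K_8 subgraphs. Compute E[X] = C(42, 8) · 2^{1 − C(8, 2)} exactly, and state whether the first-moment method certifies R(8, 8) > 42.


E[X] = C(42, 8) · 2^{1 − 28} = 118030185 · 2^{−27} = 118030185/134217728.
As a reduced fraction: E[X] = 118030185/134217728 ≈ 0.879393.
Is E[X] < 1? YES.
Since E[X] < 1, there exists a 2-coloring of K_{42} with no monochromatic K_8; hence R(8, 8) > 42.

E[X] = 118030185/134217728 ≈ 0.879393; E[X] < 1, so R(8, 8) > 42.


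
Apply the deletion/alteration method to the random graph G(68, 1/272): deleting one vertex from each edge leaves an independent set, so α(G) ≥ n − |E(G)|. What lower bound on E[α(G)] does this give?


E[|E(G)|] = C(68, 2)·p = 2278 · (1/272) = 67/8.
E[α(G)] ≥ n − E[|E(G)|] = 68 − 67/8 = 477/8.
Numerically: ≈ 59.625.
(This is only a lower bound; the true E[α(G)] may be larger.)

E[α(G)] ≥ 477/8 ≈ 59.625.


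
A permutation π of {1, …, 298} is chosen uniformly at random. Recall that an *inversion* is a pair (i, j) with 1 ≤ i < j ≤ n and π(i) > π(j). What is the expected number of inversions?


Write X = Σ X_I over the C(298, 2) = 44253 pairs i < j, with X_I the indicator of one inversion.
There are 44253 indicators.
For each fixed pair i < j, the values π(i) and π(j) are two distinct elements of {1, …, 298} in uniformly random order; by symmetry P[π(i) > π(j)] = 1/2.
By linearity: E[X] = 44253 · (1/2) = C(298, 2) · (1/2) = 44253/2 = 44253/2 ≈ 22126.5000.

E[X] = 44253/2 = 22126.5000.


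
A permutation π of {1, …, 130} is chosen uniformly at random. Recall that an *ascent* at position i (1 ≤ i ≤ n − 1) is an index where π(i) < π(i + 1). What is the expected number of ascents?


Write X = Σ X_I over i = 1, …, 129, with X_I the indicator of one ascent.
There are 129 indicators.
For each fixed i, the pair (π(i), π(i+1)) is a uniformly random ordered pair of distinct values from {1, …, 130}; by symmetry P[π(i) < π(i+1)] = 1/2.
By linearity: E[X] = 129 · (1/2) = (130 − 1) · (1/2) = 129/2 ≈ 64.5000.

E[X] = 129/2 = 64.5000.


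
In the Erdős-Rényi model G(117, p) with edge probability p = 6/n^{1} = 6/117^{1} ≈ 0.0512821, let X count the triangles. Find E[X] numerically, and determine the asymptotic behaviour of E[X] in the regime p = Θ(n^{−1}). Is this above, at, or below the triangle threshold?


Number of potential triangles: C(117, 3) = 260130.
Each occurs with probability p³ ≈ (0.0512821)³ ≈ 1.34864040e-04.
By linearity: E[X] = C(117, 3)·p³ ≈ 260130 · 1.34864040e-04 ≈ 35.082183.
Here α = 1, so p = 6/n is exactly at the triangle threshold p ~ 1/n. Asymptotically E[X] → c³/6 = 6³/6 = 36 ≈ 36.000000, a bounded constant. In this regime the triangle count is asymptotically Poisson(c³/6).

E[X] ≈ 35.082183; in regime p = Θ(1/n^{1}) E[X] stays bounded (at the triangle threshold p ~ 1/n).


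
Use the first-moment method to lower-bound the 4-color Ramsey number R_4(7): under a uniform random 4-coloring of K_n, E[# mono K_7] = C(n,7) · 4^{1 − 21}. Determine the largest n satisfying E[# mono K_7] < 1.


We need C(n, 7) · 4^{1 − 21} < 1, i.e. C(n, 7) < 4^{21 − 1} = 1099511627776.
Check values of n near the boundary:
  n = 176: C(176, 7) = 919790691600; 919790691600 < 1099511627776? YES
  n = 177: C(177, 7) = 957664425960; 957664425960 < 1099511627776? YES
  n = 178: C(178, 7) = 996867063280; 996867063280 < 1099511627776? YES
  n = 179: C(179, 7) = 1037437234460; 1037437234460 < 1099511627776? YES
  n = 180: C(180, 7) = 1079414463600; 1079414463600 < 1099511627776? YES
  n = 181: C(181, 7) = 1122839183400; 1122839183400 < 1099511627776? NO
  n = 182: C(182, 7) = 1167752750736; 1167752750736 < 1099511627776? NO
The largest n with C(n, 7) < 1099511627776 is n = 180 (where E[X] = 67463403975/68719476736 ≈ 0.98172). Hence R_4(7) > 180, i.e. R_4(7) ≥ 181.

Largest n = 180; hence R_4(7) > 180.


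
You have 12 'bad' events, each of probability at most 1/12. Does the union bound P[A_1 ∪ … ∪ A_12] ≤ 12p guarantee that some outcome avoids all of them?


Union bound: P[∪_{i=1}^{12} A_i] ≤ Σ_i P[A_i] ≤ 12·p = 12·(1/12) = 1.
Numerically: 1 ≈ 1.00000.
Is 1 < 1? NO.
Since the bound 1 is ≥ 1, the union bound is uninformative here; it does NOT by itself certify existence.

12·p = 1 ≈ 1.00000; existence NOT certified by the union bound.


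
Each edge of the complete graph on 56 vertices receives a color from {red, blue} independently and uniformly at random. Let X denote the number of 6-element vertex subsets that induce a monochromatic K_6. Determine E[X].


Let X = Σ_S X_S over the C(56, 6) = 32468436 subsets S of size 6, where X_S = 1 if the K_6 on S is monochromatic.
For a fixed S, the K_6 on S has C(6, 2) = 15 edges. P[all 15 edges red] = (1/2)^15, and likewise for blue, so P[monochromatic] = 2·(1/2)^15 = 2^{1 − 15} = 1/16384.
By linearity of expectation: E[X] = C(56, 6) · 2^{1 − 15} = 32468436 · 1/16384 = 8117109/4096.
Numerically: E[X] ≈ 1981.7161.

E[X] = C(56,6)·2^(1−C(6,2)) = 8117109/4096 ≈ 1981.7161.


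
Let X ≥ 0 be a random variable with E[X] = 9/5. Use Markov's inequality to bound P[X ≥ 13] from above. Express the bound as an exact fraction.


μ = E[X] = 9/5, a = 13.
Markov: P[X ≥ 13] ≤ μ/a = (9/5)/13 = 9/65.
Numerically: ≈ 0.1385.
(Since a = 13 > μ = 1.8000, the bound 9/65 is < 1 and informative.)

P[X ≥ 13] ≤ 9/65 ≈ 0.1385.


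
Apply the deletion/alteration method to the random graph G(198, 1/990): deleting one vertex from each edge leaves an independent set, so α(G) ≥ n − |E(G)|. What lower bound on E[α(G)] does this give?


E[|E(G)|] = C(198, 2)·p = 19503 · (1/990) = 197/10.
E[α(G)] ≥ n − E[|E(G)|] = 198 − 197/10 = 1783/10.
Numerically: ≈ 178.3000.
(This is only a lower bound; the true E[α(G)] may be larger.)

E[α(G)] ≥ 1783/10 ≈ 178.3000.


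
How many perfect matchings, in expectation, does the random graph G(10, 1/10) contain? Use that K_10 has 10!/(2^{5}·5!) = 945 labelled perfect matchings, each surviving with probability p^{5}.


K_10 has 10!/(2^{5}·5!) = 945 labelled perfect matchings.
For each such perfect matching H, let X_H = 1 if all 5 edges of H are present in G. Then P[X_H = 1] = p^{5} = (1/10)^{5} = 1/100000.
Summing the indicators: E[X] = Σ_H E[X_H] = 945 · p^{5} = 945 · 1/100000 = 189/20000.
Numerically: E[X] ≈ 0.00945.

E[X] = 945 · (1/10)^{5} = 189/20000 ≈ 0.00945.


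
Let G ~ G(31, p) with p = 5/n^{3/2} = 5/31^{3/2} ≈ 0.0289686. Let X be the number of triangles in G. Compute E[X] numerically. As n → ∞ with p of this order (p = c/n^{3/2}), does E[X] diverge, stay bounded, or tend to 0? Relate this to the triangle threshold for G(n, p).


Number of potential triangles: C(31, 3) = 4495.
Each occurs with probability p³ ≈ (0.0289686)³ ≈ 2.43098562e-05.
By linearity: E[X] = C(31, 3)·p³ ≈ 4495 · 2.43098562e-05 ≈ 0.109273.
Since α = 3/2 > 1, p = c/n^{3/2} = o(1/n) is below the triangle threshold p ~ 1/n. Asymptotically E[X] ~ (c³/6)·n^{3(1−α)} = (5³/6)·n^{-1.5} → 0, so by Markov's inequality G has no triangles w.h.p.

E[X] ≈ 0.109273; in regime p = Θ(1/n^{3/2}) E[X] tends to 0 (below the triangle threshold p ~ 1/n).


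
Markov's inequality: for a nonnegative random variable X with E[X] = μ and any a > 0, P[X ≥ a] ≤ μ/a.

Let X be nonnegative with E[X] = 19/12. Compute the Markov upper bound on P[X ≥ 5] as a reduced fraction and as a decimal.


μ = E[X] = 19/12, a = 5.
Markov: P[X ≥ 5] ≤ μ/a = (19/12)/5 = 19/60.
Numerically: ≈ 0.3167.
(Since a = 5 > μ = 1.5833, the bound 19/60 is < 1 and informative.)

P[X ≥ 5] ≤ 19/60 ≈ 0.3167.


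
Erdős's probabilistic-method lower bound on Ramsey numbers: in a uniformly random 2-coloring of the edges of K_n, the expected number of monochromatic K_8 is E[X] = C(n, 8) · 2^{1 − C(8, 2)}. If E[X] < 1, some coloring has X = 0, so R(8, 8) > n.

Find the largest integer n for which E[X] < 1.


We need C(n, 8) · 2^{1 − 28} < 1, i.e. C(n, 8) < 2^{28 − 1} = 134217728.
Check values of n near the boundary:
  n = 36: C(36, 8) = 30260340; 30260340 < 134217728? YES
  n = 37: C(37, 8) = 38608020; 38608020 < 134217728? YES
  n = 38: C(38, 8) = 48903492; 48903492 < 134217728? YES
  n = 39: C(39, 8) = 61523748; 61523748 < 134217728? YES
  n = 40: C(40, 8) = 76904685; 76904685 < 134217728? YES
  n = 41: C(41, 8) = 95548245; 95548245 < 134217728? YES
  n = 42: C(42, 8) = 118030185; 118030185 < 134217728? YES
  n = 43: C(43, 8) = 145008513; 145008513 < 134217728? NO
  n = 44: C(44, 8) = 177232627; 177232627 < 134217728? NO
  n = 45: C(45, 8) = 215553195; 215553195 < 134217728? NO
The largest n with C(n, 8) < 134217728 is n = 42 (where E[X] = 118030185/134217728 ≈ 0.879393). Hence R(8, 8) > 42, i.e. R(8, 8) ≥ 43.

Largest n = 42; hence R(8, 8) > 42.


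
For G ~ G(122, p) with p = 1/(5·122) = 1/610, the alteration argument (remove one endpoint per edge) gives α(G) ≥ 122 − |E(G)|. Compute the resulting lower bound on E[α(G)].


E[|E(G)|] = C(122, 2)·p = 7381 · (1/610) = 121/10.
E[α(G)] ≥ n − E[|E(G)|] = 122 − 121/10 = 1099/10.
Numerically: ≈ 109.9000.
(This is only a lower bound; the true E[α(G)] may be larger.)

E[α(G)] ≥ 1099/10 ≈ 109.9000.


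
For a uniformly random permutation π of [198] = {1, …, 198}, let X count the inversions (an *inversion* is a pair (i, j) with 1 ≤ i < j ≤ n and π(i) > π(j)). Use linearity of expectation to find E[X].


Write X = Σ X_I over the C(198, 2) = 19503 pairs i < j, with X_I the indicator of one inversion.
There are 19503 indicators.
For each fixed pair i < j, the values π(i) and π(j) are two distinct elements of {1, …, 198} in uniformly random order; by symmetry P[π(i) > π(j)] = 1/2.
By linearity: E[X] = 19503 · (1/2) = C(198, 2) · (1/2) = 19503/2 = 19503/2 ≈ 9751.500000.

E[X] = 19503/2 = 9751.500000.


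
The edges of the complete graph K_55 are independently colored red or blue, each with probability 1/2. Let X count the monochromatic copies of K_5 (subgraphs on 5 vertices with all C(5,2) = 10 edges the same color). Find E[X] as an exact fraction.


Let X = Σ_S X_S over the C(55, 5) = 3478761 subsets S of size 5, where X_S = 1 if the K_5 on S is monochromatic.
For a fixed S, the K_5 on S has C(5, 2) = 10 edges. P[all 10 edges red] = (1/2)^10, and likewise for blue, so P[monochromatic] = 2·(1/2)^10 = 2^{1 − 10} = 1/512.
By linearity: E[X] = C(55, 5) · 2^{1 − 10} = 3478761 · 1/512 = 3478761/512.
Numerically: E[X] ≈ 6794.45508.

E[X] = C(55,5)·2^(1−C(5,2)) = 3478761/512 ≈ 6794.45508.


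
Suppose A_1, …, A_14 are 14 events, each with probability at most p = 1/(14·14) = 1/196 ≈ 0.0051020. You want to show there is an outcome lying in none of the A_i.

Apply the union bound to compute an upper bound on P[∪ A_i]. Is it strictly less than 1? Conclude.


Union bound: P[∪_{i=1}^{14} A_i] ≤ Σ_i P[A_i] ≤ 14·p = 14·(1/196) = 1/14.
Numerically: 1/14 ≈ 0.0714286.
Is 1/14 < 1? YES.
Since P[∪ A_i] ≤ 1/14 < 1, the complement has P[∩ A_i^c] ≥ 1 − 1/14 = 13/14 > 0, so some outcome avoids every A_i.

14·p = 1/14 ≈ 0.0714286; existence CERTIFIED by the union bound.


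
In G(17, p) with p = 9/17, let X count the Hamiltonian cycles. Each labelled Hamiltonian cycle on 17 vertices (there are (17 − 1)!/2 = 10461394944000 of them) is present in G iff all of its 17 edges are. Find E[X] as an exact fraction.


K_17 has (17 − 1)!/2 = 10461394944000 labelled Hamiltonian cycles.
For each such Hamiltonian cycle H, let X_H = 1 if all 17 edges of H are present in G. Then P[X_H = 1] = p^{17} = (9/17)^{17} = 16677181699666569/827240261886336764177.
By linearity: E[X] = Σ_H E[X_H] = 10461394944000 · p^{17} = 10461394944000 · 16677181699666569/827240261886336764177 = 174466584313061171422427136000/827240261886336764177.
Numerically: E[X] ≈ 2.10902e+08.

E[X] = 10461394944000 · (9/17)^{17} = 174466584313061171422427136000/827240261886336764177 ≈ 2.10902e+08.


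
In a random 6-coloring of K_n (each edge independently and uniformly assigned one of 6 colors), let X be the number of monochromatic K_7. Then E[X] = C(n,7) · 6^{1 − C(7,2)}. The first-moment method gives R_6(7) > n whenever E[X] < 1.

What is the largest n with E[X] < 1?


We need C(n, 7) · 6^{1 − 21} < 1, i.e. C(n, 7) < 6^{21 − 1} = 3656158440062976.
Check values of n near the boundary:
  n = 564: C(564, 7) = 3469685994423792; 3469685994423792 < 3656158440062976? YES
  n = 565: C(565, 7) = 3513212521235560; 3513212521235560 < 3656158440062976? YES
  n = 566: C(566, 7) = 3557206237959440; 3557206237959440 < 3656158440062976? YES
  n = 567: C(567, 7) = 3601671315933933; 3601671315933933 < 3656158440062976? YES
  n = 568: C(568, 7) = 3646611956239704; 3646611956239704 < 3656158440062976? YES
  n = 569: C(569, 7) = 3692032389858348; 3692032389858348 < 3656158440062976? NO
  n = 570: C(570, 7) = 3737936877831720; 3737936877831720 < 3656158440062976? NO
  n = 571: C(571, 7) = 3784329711421830; 3784329711421830 < 3656158440062976? NO
The largest n with C(n, 7) < 3656158440062976 is n = 568 (where E[X] = 16882462760369/16926659444736 ≈ 0.9974). Hence R_6(7) > 568, i.e. R_6(7) ≥ 569.

Largest n = 568; hence R_6(7) > 568.


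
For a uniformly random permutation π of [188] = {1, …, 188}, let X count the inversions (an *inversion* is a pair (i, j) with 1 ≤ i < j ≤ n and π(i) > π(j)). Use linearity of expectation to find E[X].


Write X = Σ X_I over the C(188, 2) = 17578 pairs i < j, with X_I the indicator of one inversion.
There are 17578 indicators.
For each fixed pair i < j, the values π(i) and π(j) are two distinct elements of {1, …, 188} in uniformly random order; by symmetry P[π(i) > π(j)] = 1/2.
By linearity: E[X] = 17578 · (1/2) = C(188, 2) · (1/2) = 17578/2 = 8789 ≈ 8789.00000.

E[X] = 8789 = 8789.00000.


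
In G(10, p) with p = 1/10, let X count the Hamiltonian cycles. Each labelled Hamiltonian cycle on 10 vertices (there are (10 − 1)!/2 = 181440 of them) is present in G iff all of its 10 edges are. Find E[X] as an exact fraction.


K_10 has (10 − 1)!/2 = 181440 labelled Hamiltonian cycles.
For each such Hamiltonian cycle H, let X_H = 1 if all 10 edges of H are present in G. Then P[X_H = 1] = p^{10} = (1/10)^{10} = 1/10000000000.
Summing the indicators: E[X] = Σ_H E[X_H] = 181440 · p^{10} = 181440 · 1/10000000000 = 567/31250000.
Numerically: E[X] ≈ 1.814e-05.

E[X] = 181440 · (1/10)^{10} = 567/31250000 ≈ 1.814e-05.


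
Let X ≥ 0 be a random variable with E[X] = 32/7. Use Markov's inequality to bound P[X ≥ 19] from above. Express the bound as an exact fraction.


μ = E[X] = 32/7, a = 19.
Markov: P[X ≥ 19] ≤ μ/a = (32/7)/19 = 32/133.
Numerically: ≈ 0.2406.
(Since a = 19 > μ = 4.5714, the bound 32/133 is < 1 and informative.)

P[X ≥ 19] ≤ 32/133 ≈ 0.2406.


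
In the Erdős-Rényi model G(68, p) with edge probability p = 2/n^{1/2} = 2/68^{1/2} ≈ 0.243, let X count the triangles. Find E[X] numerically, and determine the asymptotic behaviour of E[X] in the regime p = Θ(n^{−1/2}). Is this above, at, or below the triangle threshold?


Number of potential triangles: C(68, 3) = 50116.
Each occurs with probability p³ ≈ (0.243)³ ≈ 1.42668e-02.
By linearity: E[X] = C(68, 3)·p³ ≈ 50116 · 1.42668e-02 ≈ 714.995.
Since α = 1/2 < 1, p = c/n^{1/2} ≫ 1/n is above the triangle threshold p ~ 1/n. Asymptotically E[X] ~ (c³/6)·n^{3(1−α)} = (2³/6)·n^{1.5} → ∞; triangles are abundant w.h.p.

E[X] ≈ 714.995; in regime p = Θ(1/n^{1/2}) E[X] diverges (above the triangle threshold p ~ 1/n).


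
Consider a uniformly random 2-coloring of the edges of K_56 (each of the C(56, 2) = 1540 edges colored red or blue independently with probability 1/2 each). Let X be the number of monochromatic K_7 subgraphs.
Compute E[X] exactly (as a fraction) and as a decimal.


Let X = Σ_S X_S over the C(56, 7) = 231917400 subsets S of size 7, where X_S = 1 if the K_7 on S is monochromatic.
For a fixed S, the K_7 on S has C(7, 2) = 21 edges. P[all 21 edges red] = (1/2)^21, and likewise for blue, so P[monochromatic] = 2·(1/2)^21 = 2^{1 − 21} = 1/1048576.
By linearity: E[X] = C(56, 7) · 2^{1 − 21} = 231917400 · 1/1048576 = 28989675/131072.
Numerically: E[X] ≈ 221.1737.

E[X] = C(56,7)·2^(1−C(7,2)) = 28989675/131072 ≈ 221.1737.


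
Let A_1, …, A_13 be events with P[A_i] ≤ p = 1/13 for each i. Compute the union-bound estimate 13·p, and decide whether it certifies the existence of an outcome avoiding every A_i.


Union bound: P[∪_{i=1}^{13} A_i] ≤ Σ_i P[A_i] ≤ 13·p = 13·(1/13) = 1.
Numerically: 1 ≈ 1.00000.
Is 1 < 1? NO.
Since the bound 1 is ≥ 1, the union bound is uninformative here; it does NOT by itself certify existence.

13·p = 1 ≈ 1.00000; existence NOT certified by the union bound.


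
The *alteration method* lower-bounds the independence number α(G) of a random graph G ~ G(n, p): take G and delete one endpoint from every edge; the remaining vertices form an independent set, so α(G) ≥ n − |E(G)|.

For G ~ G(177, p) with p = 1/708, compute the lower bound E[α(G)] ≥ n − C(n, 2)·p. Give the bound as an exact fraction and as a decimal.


E[|E(G)|] = C(177, 2)·p = 15576 · (1/708) = 22.
E[α(G)] ≥ n − E[|E(G)|] = 177 − 22 = 155.
Numerically: ≈ 155.0000.
(This is only a lower bound; the true E[α(G)] may be larger.)

E[α(G)] ≥ 155 ≈ 155.0000.


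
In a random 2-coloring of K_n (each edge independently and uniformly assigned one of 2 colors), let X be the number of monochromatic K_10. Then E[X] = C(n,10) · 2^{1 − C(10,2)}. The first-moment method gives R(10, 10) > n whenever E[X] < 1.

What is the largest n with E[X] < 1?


We need C(n, 10) · 2^{1 − 45} < 1, i.e. C(n, 10) < 2^{45 − 1} = 17592186044416.
Check values of n near the boundary:
  n = 94: C(94, 10) = 9041256841903; 9041256841903 < 17592186044416? YES
  n = 95: C(95, 10) = 10104934117421; 10104934117421 < 17592186044416? YES
  n = 96: C(96, 10) = 11279926456656; 11279926456656 < 17592186044416? YES
  n = 97: C(97, 10) = 12576469727536; 12576469727536 < 17592186044416? YES
  n = 98: C(98, 10) = 14005614014756; 14005614014756 < 17592186044416? YES
  n = 99: C(99, 10) = 15579278510796; 15579278510796 < 17592186044416? YES
  n = 100: C(100, 10) = 17310309456440; 17310309456440 < 17592186044416? YES
  n = 101: C(101, 10) = 19212541264840; 19212541264840 < 17592186044416? NO
  n = 102: C(102, 10) = 21300860967540; 21300860967540 < 17592186044416? NO
The largest n with C(n, 10) < 17592186044416 is n = 100 (where E[X] = 2163788682055/2199023255552 ≈ 0.984). Hence R(10, 10) > 100, i.e. R(10, 10) ≥ 101.

Largest n = 100; hence R(10, 10) > 100.


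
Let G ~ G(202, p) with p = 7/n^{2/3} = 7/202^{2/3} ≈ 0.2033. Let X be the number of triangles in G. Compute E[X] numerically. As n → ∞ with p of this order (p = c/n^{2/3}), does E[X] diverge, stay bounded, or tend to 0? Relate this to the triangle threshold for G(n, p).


Number of potential triangles: C(202, 3) = 1353400.
Each occurs with probability p³ ≈ (0.2033)³ ≈ 8.406039e-03.
By linearity: E[X] = C(202, 3)·p³ ≈ 1353400 · 8.406039e-03 ≈ 11376.7327.
Since α = 2/3 < 1, p = c/n^{2/3} ≫ 1/n is above the triangle threshold p ~ 1/n. Asymptotically E[X] ~ (c³/6)·n^{3(1−α)} = (7³/6)·n^{1} → ∞; triangles are abundant w.h.p.

E[X] ≈ 11376.7327; in regime p = Θ(1/n^{2/3}) E[X] diverges (above the triangle threshold p ~ 1/n).


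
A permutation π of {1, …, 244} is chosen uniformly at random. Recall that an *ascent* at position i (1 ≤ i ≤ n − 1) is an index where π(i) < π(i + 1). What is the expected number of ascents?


Write X = Σ X_I over i = 1, …, 243, with X_I the indicator of one ascent.
There are 243 indicators.
For each fixed i, the pair (π(i), π(i+1)) is a uniformly random ordered pair of distinct values from {1, …, 244}; by symmetry P[π(i) < π(i+1)] = 1/2.
By linearity: E[X] = 243 · (1/2) = (244 − 1) · (1/2) = 243/2 ≈ 121.5000.

E[X] = 243/2 = 121.5000.


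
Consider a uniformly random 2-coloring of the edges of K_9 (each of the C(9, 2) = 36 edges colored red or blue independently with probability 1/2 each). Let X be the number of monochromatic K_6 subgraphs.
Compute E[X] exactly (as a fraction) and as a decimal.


Let X = Σ_S X_S over the C(9, 6) = 84 subsets S of size 6, where X_S = 1 if the K_6 on S is monochromatic.
For a fixed S, the K_6 on S has C(6, 2) = 15 edges. P[all 15 edges red] = (1/2)^15, and likewise for blue, so P[monochromatic] = 2·(1/2)^15 = 2^{1 − 15} = 1/16384.
By linearity of expectation: E[X] = C(9, 6) · 2^{1 − 15} = 84 · 1/16384 = 21/4096.
Numerically: E[X] ≈ 0.0051.

E[X] = C(9,6)·2^(1−C(6,2)) = 21/4096 ≈ 0.0051.


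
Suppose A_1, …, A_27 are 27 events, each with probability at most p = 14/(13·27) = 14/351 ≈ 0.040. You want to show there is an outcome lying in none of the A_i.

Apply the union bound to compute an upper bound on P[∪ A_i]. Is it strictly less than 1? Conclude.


Union bound: P[∪_{i=1}^{27} A_i] ≤ Σ_i P[A_i] ≤ 27·p = 27·(14/351) = 14/13.
Numerically: 14/13 ≈ 1.077.
Is 14/13 < 1? NO.
Since the bound 14/13 is ≥ 1, the union bound is uninformative here; it does NOT by itself certify existence.

27·p = 14/13 ≈ 1.077; existence NOT certified by the union bound.


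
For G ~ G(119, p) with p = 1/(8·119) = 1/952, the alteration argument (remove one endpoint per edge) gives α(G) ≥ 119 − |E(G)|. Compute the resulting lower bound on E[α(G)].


E[|E(G)|] = C(119, 2)·p = 7021 · (1/952) = 59/8.
E[α(G)] ≥ n − E[|E(G)|] = 119 − 59/8 = 893/8.
Numerically: ≈ 111.62500.
(This is only a lower bound; the true E[α(G)] may be larger.)

E[α(G)] ≥ 893/8 ≈ 111.62500.


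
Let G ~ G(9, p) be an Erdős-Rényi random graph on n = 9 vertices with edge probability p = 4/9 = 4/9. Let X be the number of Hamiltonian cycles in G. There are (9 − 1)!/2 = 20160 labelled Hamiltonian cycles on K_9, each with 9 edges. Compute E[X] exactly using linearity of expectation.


K_9 has (9 − 1)!/2 = 20160 labelled Hamiltonian cycles.
For each such Hamiltonian cycle H, let X_H = 1 if all 9 edges of H are present in G. Then P[X_H = 1] = p^{9} = (4/9)^{9} = 262144/387420489.
By linearity of expectation: E[X] = Σ_H E[X_H] = 20160 · p^{9} = 20160 · 262144/387420489 = 587202560/43046721.
Numerically: E[X] ≈ 13.641.

E[X] = 20160 · (4/9)^{9} = 587202560/43046721 ≈ 13.641.


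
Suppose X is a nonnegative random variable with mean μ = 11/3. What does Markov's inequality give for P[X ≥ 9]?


μ = E[X] = 11/3, a = 9.
Markov: P[X ≥ 9] ≤ μ/a = (11/3)/9 = 11/27.
Numerically: ≈ 0.4074.
(Since a = 9 > μ = 3.6667, the bound 11/27 is < 1 and informative.)

P[X ≥ 9] ≤ 11/27 ≈ 0.4074.


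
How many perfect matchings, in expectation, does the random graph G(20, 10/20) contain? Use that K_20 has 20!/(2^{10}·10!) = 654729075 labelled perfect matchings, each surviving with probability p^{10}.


K_20 has 20!/(2^{10}·10!) = 654729075 labelled perfect matchings.
For each such perfect matching H, let X_H = 1 if all 10 edges of H are present in G. Then P[X_H = 1] = p^{10} = (1/2)^{10} = 1/1024.
By linearity of expectation: E[X] = Σ_H E[X_H] = 654729075 · p^{10} = 654729075 · 1/1024 = 654729075/1024.
Numerically: E[X] ≈ 6.3938e+05.

E[X] = 654729075 · (1/2)^{10} = 654729075/1024 ≈ 6.3938e+05.


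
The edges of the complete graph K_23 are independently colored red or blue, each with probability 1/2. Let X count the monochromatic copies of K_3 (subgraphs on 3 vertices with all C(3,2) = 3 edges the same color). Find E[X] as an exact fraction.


Let X = Σ_S X_S over the C(23, 3) = 1771 subsets S of size 3, where X_S = 1 if the K_3 on S is monochromatic.
For a fixed S, the K_3 on S has C(3, 2) = 3 edges. P[all 3 edges red] = (1/2)^3, and likewise for blue, so P[monochromatic] = 2·(1/2)^3 = 2^{1 − 3} = 1/4.
By linearity: E[X] = C(23, 3) · 2^{1 − 3} = 1771 · 1/4 = 1771/4.
Numerically: E[X] ≈ 442.7500.

E[X] = C(23,3)·2^(1−C(3,2)) = 1771/4 ≈ 442.7500.


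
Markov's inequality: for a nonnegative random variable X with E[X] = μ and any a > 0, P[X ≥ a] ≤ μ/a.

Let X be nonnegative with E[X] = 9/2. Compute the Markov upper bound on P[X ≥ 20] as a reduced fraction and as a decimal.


μ = E[X] = 9/2, a = 20.
Markov: P[X ≥ 20] ≤ μ/a = (9/2)/20 = 9/40.
Numerically: ≈ 0.225.
(Since a = 20 > μ = 4.500, the bound 9/40 is < 1 and informative.)

P[X ≥ 20] ≤ 9/40 ≈ 0.225.


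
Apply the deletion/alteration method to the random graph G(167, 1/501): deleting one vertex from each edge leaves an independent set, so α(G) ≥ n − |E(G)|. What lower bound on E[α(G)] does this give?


E[|E(G)|] = C(167, 2)·p = 13861 · (1/501) = 83/3.
E[α(G)] ≥ n − E[|E(G)|] = 167 − 83/3 = 418/3.
Numerically: ≈ 139.333333.
(This is only a lower bound; the true E[α(G)] may be larger.)

E[α(G)] ≥ 418/3 ≈ 139.333333.


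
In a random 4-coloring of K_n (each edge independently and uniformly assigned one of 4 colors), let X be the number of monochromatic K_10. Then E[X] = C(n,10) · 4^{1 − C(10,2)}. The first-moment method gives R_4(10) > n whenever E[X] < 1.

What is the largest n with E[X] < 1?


We need C(n, 10) · 4^{1 − 45} < 1, i.e. C(n, 10) < 4^{45 − 1} = 309485009821345068724781056.
Check values of n near the boundary:
  n = 2020: C(2020, 10) = 304832018578739931133653656; 304832018578739931133653656 < 309485009821345068724781056? YES
  n = 2021: C(2021, 10) = 306347841644770462864800616; 306347841644770462864800616 < 309485009821345068724781056? YES
  n = 2022: C(2022, 10) = 307870445231474093395937796; 307870445231474093395937796 < 309485009821345068724781056? YES
  n = 2023: C(2023, 10) = 309399856285778485315440716; 309399856285778485315440716 < 309485009821345068724781056? YES
  n = 2024: C(2024, 10) = 310936101848269937576192656; 310936101848269937576192656 < 309485009821345068724781056? NO
The largest n with C(n, 10) < 309485009821345068724781056 is n = 2023 (where E[X] = 77349964071444621328860179/77371252455336267181195264 ≈ 0.99972). Hence R_4(10) > 2023, i.e. R_4(10) ≥ 2024.

Largest n = 2023; hence R_4(10) > 2023.


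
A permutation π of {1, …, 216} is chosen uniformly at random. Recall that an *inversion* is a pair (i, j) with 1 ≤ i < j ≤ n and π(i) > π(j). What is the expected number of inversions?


Write X = Σ X_I over the C(216, 2) = 23220 pairs i < j, with X_I the indicator of one inversion.
There are 23220 indicators.
For each fixed pair i < j, the values π(i) and π(j) are two distinct elements of {1, …, 216} in uniformly random order; by symmetry P[π(i) > π(j)] = 1/2.
By linearity: E[X] = 23220 · (1/2) = C(216, 2) · (1/2) = 23220/2 = 11610 ≈ 11610.000.

E[X] = 11610 = 11610.000.
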